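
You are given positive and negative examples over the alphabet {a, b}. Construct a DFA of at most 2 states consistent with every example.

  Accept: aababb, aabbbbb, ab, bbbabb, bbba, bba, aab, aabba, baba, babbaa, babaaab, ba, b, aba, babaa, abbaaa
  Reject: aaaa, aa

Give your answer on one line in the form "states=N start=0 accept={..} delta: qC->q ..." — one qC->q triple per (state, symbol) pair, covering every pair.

Grow the machine one transition at a time. Run the examples from 0; the earliest place one falls off (shortest prefix, ties alphabetical) gets sent to the lowest-numbered state that keeps every Accept/Reject pair distinguishable — a pair clashes when both reach the same state with identical unread suffix — and to a fresh state only if none does.
a: 0a undefined. 0a->0: ok.
b: 0b undefined. 0b->0: no, aababb/aaaa meet in 0. Open state 1: 0b->1.
ba: 1a undefined. 1a->0: no, baba/aaaa meet in 0. 1a->1: ok.
bb: 1b undefined. 1b->0: no, bba/aaaa meet in 0. 1b->1: ok.
All examples now run through 2 states with every (state, symbol) defined. Accept strings end in {1}, Reject strings end in {0}; accept={1}.

states=2 start=0 accept={1} delta: 0a->0 0b->1 1a->1 1b->1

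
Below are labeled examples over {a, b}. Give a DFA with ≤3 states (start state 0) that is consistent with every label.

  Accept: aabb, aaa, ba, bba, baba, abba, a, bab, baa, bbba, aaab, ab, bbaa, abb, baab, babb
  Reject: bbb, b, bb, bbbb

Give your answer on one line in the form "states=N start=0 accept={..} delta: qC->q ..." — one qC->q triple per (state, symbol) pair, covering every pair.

states=2 start=0 accept={1} delta: 0a->1 0b->0 1a->1 1b->1

State merging on the prefix tree: take the shortest (then alphabetical) example prefix whose next move is undefined and point that move at state 0, else 1, else 2, ...; a target is out if some Accept/Reject pair would then sit in one state with the same input left (inseparable). If every existing state is out, open a new one.
a: 0a undefined. 0a->0: no, aabb/bb meet in 0 with "bb" left. Open state 1: 0a->1.
b: 0b undefined. 0b->0: ok.
aa: 1a undefined. 1a->0: no, aabb/bbb meet in 0. 1a->1: ok.
ab: 1b undefined. 1b->0: no, aabb/bbb meet in 0. 1b->1: ok.
All examples now run through 2 states with every (state, symbol) defined. Accept strings end in {1}, Reject strings end in {0}; accept={1}.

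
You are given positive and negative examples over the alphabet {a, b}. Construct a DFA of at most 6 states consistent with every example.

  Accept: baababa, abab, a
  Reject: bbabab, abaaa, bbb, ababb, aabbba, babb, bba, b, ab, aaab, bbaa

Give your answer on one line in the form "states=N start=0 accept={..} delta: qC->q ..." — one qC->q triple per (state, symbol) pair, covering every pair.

Grow the machine one transition at a time. Run the examples from 0; the earliest place one falls off (shortest prefix, ties alphabetical) gets sent to the lowest-numbered state that keeps every Accept/Reject pair distinguishable — a pair clashes when both reach the same state with identical unread suffix — and to a fresh state only if none does.
a: 0a undefined. 0a->0: ok.
b: 0b undefined. 0b->0: no, baababa/bbabab meet in 0. Open state 1: 0b->1.
ba: 1a undefined. 1a->0: no, baababa/abaaa meet in 0. 1a->1: ok.
bb: 1b undefined. 1b->0: no, baababa/abaaa meet in 1. 1b->1: no, baababa/bbabab meet in 1. Open state 2: 1b->2.
bba: 2a undefined. 2a->0: no, baababa/abaaa meet in 1. 2a->1: no, baababa/abaaa meet in 1. 2a->2: no, baababa/aabbba meet in 2 with "ba" left. Open state 3: 2a->3.
bbb: 2b undefined. 2b->0: no, a/bbb meet in 0. 2b->1: ok.
bbaa: 3a undefined. 3a->0: no, a/bbaa meet in 0. 3a->1: ok.
bbab: 3b undefined. 3b->0: ok.
All examples now run through 4 states with every (state, symbol) defined. Accept strings end in {0,2}, Reject strings end in {1,3}; accept={0,2}.

states=4 start=0 accept={0,2} delta: 0a->0 0b->1 1a->1 1b->2 2a->3 2b->1 3a->1 3b->0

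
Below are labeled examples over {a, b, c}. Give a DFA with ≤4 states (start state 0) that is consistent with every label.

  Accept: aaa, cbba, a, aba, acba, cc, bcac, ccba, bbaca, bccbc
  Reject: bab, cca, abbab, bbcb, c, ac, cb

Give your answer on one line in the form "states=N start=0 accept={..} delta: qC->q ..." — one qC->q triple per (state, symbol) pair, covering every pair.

State merging on the prefix tree: take the shortest (then alphabetical) example prefix whose next move is undefined and point that move at state 0, else 1, else 2, ...; a target is out if some Accept/Reject pair would then sit in one state with the same input left (inseparable). If every existing state is out, open a new one.
a: 0a undefined. 0a->0: ok.
b: 0b undefined. 0b->0: no, aaa/bab meet in 0. Open state 1: 0b->1.
c: 0c undefined. 0c->0: no, aaa/cca meet in 0. 0c->1: ok.
ba: 1a undefined. 1a->0: ok.
bb: 1b undefined. 1b->0: no, aaa/bbcb meet in 0. 1b->1: ok.
bc: 1c undefined. 1c->0: no, aaa/cca meet in 0. 1c->1: no, aaa/cca meet in 0. Open state 2: 1c->2.
bca: 2a undefined. 2a->0: no, aaa/cca meet in 0. 2a->1: ok.
bcc: 2c undefined. 2c->0: ok.
ccb: 2b undefined. 2b->0: no, aaa/bbcb meet in 0. 2b->1: ok.
All examples now run through 3 states with every (state, symbol) defined. Accept strings end in {0,2}, Reject strings end in {1}; accept={0,2}.

states=3 start=0 accept={0,2} delta: 0a->0 0b->1 0c->1 1a->0 1b->1 1c->2 2a->1 2b->1 2c->0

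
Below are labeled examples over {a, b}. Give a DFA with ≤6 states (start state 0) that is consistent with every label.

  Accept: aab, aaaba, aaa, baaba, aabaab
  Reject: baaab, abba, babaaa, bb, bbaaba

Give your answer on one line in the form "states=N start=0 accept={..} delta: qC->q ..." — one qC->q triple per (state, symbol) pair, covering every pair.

states=5 start=0 accept={0,1,2} delta: 0a->0 0b->1 1a->2 1b->3 2a->3 2b->1 3a->4 3b->0 4a->1 4b->3

State merging on the prefix tree: take the shortest (then alphabetical) example prefix whose next move is undefined and point that move at state 0, else 1, else 2, ...; a target is out if some Accept/Reject pair would then sit in one state with the same input left (inseparable). If every existing state is out, open a new one.
a: 0a undefined. 0a->0: ok.
b: 0b undefined. 0b->0: no, aab/baaab meet in 0. Open state 1: 0b->1.
ba: 1a undefined. 1a->0: no, aab/baaab meet in 1. 1a->1: no, baaba/abba meet in 1 with "ba" left. Open state 2: 1a->2.
bb: 1b undefined. 1b->0: no, aaaba/bbaaba meet in 2. 1b->1: no, aab/bb meet in 1. 1b->2: no, aaaba/bb meet in 2. Open state 3: 1b->3.
baa: 2a undefined. 2a->0: no, aab/baaab meet in 1. 2a->1: no, baaba/abba meet in 3 with "a" left. 2a->2: no, aabaab/baaab meet in 2 with "b" left. 2a->3: ok.
bab: 2b undefined. 2b->0: no, aaa/babaaa meet in 0. 2b->1: ok.
bba: 3a undefined. 3a->0: no, aab/baaab meet in 1. 3a->1: no, aab/abba meet in 1. 3a->2: no, aab/baaab meet in 1. 3a->3: no, baaba/bbaaba meet in 3 with "ba" left. Open state 4: 3a->4.
baab: 3b undefined. 3b->0: ok.
bbaa: 4a undefined. 4a->0: no, aaaba/bbaaba meet in 2. 4a->1: ok.
baaab: 4b undefined. 4b->0: no, aaa/baaab meet in 0. 4b->1: no, aab/baaab meet in 1. 4b->2: no, aaaba/baaab meet in 2. 4b->3: ok.
All examples now run through 5 states with every (state, symbol) defined. Accept strings end in {0,1,2}, Reject strings end in {3,4}; accept={0,1,2}.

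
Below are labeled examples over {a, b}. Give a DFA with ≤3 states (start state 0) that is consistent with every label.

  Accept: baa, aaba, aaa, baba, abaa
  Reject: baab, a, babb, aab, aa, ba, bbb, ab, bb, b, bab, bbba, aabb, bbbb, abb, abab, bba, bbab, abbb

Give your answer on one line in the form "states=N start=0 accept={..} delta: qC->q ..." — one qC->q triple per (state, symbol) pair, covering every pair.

states=3 start=0 accept={0} delta: 0a->1 0b->1 1a->2 1b->1 2a->0 2b->2

State merging on the prefix tree: take the shortest (then alphabetical) example prefix whose next move is undefined and point that move at state 0, else 1, else 2, ...; a target is out if some Accept/Reject pair would then sit in one state with the same input left (inseparable). If every existing state is out, open a new one.
a: 0a undefined. 0a->0: no, aaba/ba meet in 0 with "ba" left. Open state 1: 0a->1.
b: 0b undefined. 0b->0: no, baa/aa meet in 1 with "a" left. 0b->1: ok.
aa: 1a undefined. 1a->0: no, baa/a meet in 1. 1a->1: no, baa/a meet in 1. Open state 2: 1a->2.
ab: 1b undefined. 1b->0: no, abaa/aa meet in 2. 1b->1: ok.
aaa: 2a undefined. 2a->0: ok.
aab: 2b undefined. 2b->0: no, baa/aab meet in 0. 2b->1: no, aaba/aa meet in 2. 2b->2: ok.
All examples now run through 3 states with every (state, symbol) defined. Accept strings end in {0}, Reject strings end in {1,2}; accept={0}.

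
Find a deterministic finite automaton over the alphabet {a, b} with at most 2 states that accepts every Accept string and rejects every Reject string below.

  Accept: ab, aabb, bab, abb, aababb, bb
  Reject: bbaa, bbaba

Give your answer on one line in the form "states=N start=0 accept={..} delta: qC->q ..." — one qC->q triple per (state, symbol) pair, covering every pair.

Grow the machine one transition at a time. Run the examples from 0; the earliest place one falls off (shortest prefix, ties alphabetical) gets sent to the lowest-numbered state that keeps every Accept/Reject pair distinguishable — a pair clashes when both reach the same state with identical unread suffix — and to a fresh state only if none does.
a: 0a undefined. 0a->0: ok.
b: 0b undefined. 0b->0: no, ab/bbaa meet in 0. Open state 1: 0b->1.
ba: 1a undefined. 1a->0: ok.
bb: 1b undefined. 1b->0: no, aabb/bbaa meet in 0. 1b->1: ok.
All examples now run through 2 states with every (state, symbol) defined. Accept strings end in {1}, Reject strings end in {0}; accept={1}.

states=2 start=0 accept={1} delta: 0a->0 0b->1 1a->0 1b->1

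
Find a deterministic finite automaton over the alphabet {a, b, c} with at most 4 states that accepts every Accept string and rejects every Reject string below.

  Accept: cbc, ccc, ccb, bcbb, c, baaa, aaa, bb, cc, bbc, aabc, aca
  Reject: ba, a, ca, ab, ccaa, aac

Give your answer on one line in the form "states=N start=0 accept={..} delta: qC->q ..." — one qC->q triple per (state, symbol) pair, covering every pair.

Grow the machine one transition at a time. Run the examples from 0; the earliest place one falls off (shortest prefix, ties alphabetical) gets sent to the lowest-numbered state that keeps every Accept/Reject pair distinguishable — a pair clashes when both reach the same state with identical unread suffix — and to a fresh state only if none does.
a: 0a undefined. 0a->0: no, c/aac meet in 0 with "c" left. Open state 1: 0a->1.
b: 0b undefined. 0b->0: ok.
c: 0c undefined. 0c->0: ok.
aa: 1a undefined. 1a->0: no, cbc/ccaa meet in 0. 1a->1: no, baaa/ba meet in 1. Open state 2: 1a->2.
ab: 1b undefined. 1b->0: no, cbc/ab meet in 0. 1b->1: ok.
ac: 1c undefined. 1c->0: no, aca/ba meet in 1. 1c->1: no, aca/ccaa meet in 2. 1c->2: ok.
aaa: 2a undefined. 2a->0: ok.
aab: 2b undefined. 2b->0: ok.
aac: 2c undefined. 2c->0: no, cbc/aac meet in 0. 2c->1: ok.
All examples now run through 3 states with every (state, symbol) defined. Accept strings end in {0}, Reject strings end in {1,2}; accept={0}.

states=3 start=0 accept={0} delta: 0a->1 0b->0 0c->0 1a->2 1b->1 1c->2 2a->0 2b->0 2c->1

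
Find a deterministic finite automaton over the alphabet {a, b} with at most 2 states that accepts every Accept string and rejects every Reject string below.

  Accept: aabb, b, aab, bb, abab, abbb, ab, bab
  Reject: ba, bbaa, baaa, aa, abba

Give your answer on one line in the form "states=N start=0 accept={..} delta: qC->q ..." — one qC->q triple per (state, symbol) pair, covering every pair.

states=2 start=0 accept={1} delta: 0a->0 0b->1 1a->0 1b->1

State merging on the prefix tree: take the shortest (then alphabetical) example prefix whose next move is undefined and point that move at state 0, else 1, else 2, ...; a target is out if some Accept/Reject pair would then sit in one state with the same input left (inseparable). If every existing state is out, open a new one.
a: 0a undefined. 0a->0: ok.
b: 0b undefined. 0b->0: no, aabb/ba meet in 0. Open state 1: 0b->1.
ba: 1a undefined. 1a->0: ok.
bb: 1b undefined. 1b->0: no, aabb/ba meet in 0. 1b->1: ok.
All examples now run through 2 states with every (state, symbol) defined. Accept strings end in {1}, Reject strings end in {0}; accept={1}.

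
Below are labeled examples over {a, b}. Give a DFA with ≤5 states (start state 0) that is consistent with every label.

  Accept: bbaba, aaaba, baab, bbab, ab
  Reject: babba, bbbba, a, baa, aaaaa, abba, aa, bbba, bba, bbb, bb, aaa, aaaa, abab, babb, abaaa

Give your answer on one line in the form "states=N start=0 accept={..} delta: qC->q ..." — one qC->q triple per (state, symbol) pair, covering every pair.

Grow the machine one transition at a time. Run the examples from 0; the earliest place one falls off (shortest prefix, ties alphabetical) gets sent to the lowest-numbered state that keeps every Accept/Reject pair distinguishable — a pair clashes when both reach the same state with identical unread suffix — and to a fresh state only if none does.
a: 0a undefined. 0a->0: ok.
b: 0b undefined. 0b->0: no, bbaba/babba meet in 0. Open state 1: 0b->1.
ba: 1a undefined. 1a->0: no, aaaba/a meet in 0. 1a->1: no, aaaba/baa meet in 1. Open state 2: 1a->2.
bb: 1b undefined. 1b->0: no, bbaba/bbba meet in 2. 1b->1: no, aaaba/bbbba meet in 2. 1b->2: no, aaaba/bb meet in 2. Open state 3: 1b->3.
baa: 2a undefined. 2a->0: ok.
bab: 2b undefined. 2b->0: no, aaaba/babba meet in 2. 2b->1: no, baab/abab meet in 1. 2b->2: no, aaaba/abab meet in 2. 2b->3: ok.
bba: 3a undefined. 3a->0: ok.
bbb: 3b undefined. 3b->0: no, bbaba/bbbba meet in 2. 3b->1: no, bbaba/babba meet in 2. 3b->2: no, bbaba/bbb meet in 2. 3b->3: ok.
All examples now run through 4 states with every (state, symbol) defined. Accept strings end in {1,2}, Reject strings end in {0,3}; accept={1,2}.

states=4 start=0 accept={1,2} delta: 0a->0 0b->1 1a->2 1b->3 2a->0 2b->3 3a->0 3b->3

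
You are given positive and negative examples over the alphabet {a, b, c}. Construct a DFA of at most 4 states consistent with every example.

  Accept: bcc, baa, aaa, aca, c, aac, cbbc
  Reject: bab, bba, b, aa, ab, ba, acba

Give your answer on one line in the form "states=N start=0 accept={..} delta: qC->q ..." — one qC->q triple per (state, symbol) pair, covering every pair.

states=4 start=0 accept={0,3} delta: 0a->1 0b->1 0c->0 1a->2 1b->1 1c->3 2a->0 2b->1 2c->0 3a->0 3b->0 3c->0

Fold the examples into a partial DFA from state 0: repeatedly fix the first undefined (state, symbol) met by the shortest-then-alphabetical prefix, trying targets in increasing order and rejecting any under which an Accept and a Reject string meet in one state with the same remainder; add a state when all current targets are rejected. Accepting states are where Accept strings end.
a: 0a undefined. 0a->0: no, aaa/aa meet in 0. Open state 1: 0a->1.
b: 0b undefined. 0b->0: no, baa/aa meet in 1 with "a" left. 0b->1: ok.
c: 0c undefined. 0c->0: ok.
aa: 1a undefined. 1a->0: no, baa/bab meet in 1. 1a->1: no, baa/b meet in 1. Open state 2: 1a->2.
ab: 1b undefined. 1b->0: no, c/ab meet in 0. 1b->1: ok.
ac: 1c undefined. 1c->0: no, aca/b meet in 1. 1c->1: no, bcc/b meet in 1. 1c->2: no, cbbc/bba meet in 2. Open state 3: 1c->3.
aaa: 2a undefined. 2a->0: ok.
aac: 2c undefined. 2c->0: ok.
aca: 3a undefined. 3a->0: ok.
acb: 3b undefined. 3b->0: ok.
bab: 2b undefined. 2b->0: no, baa/bab meet in 0. 2b->1: ok.
bcc: 3c undefined. 3c->0: ok.
All examples now run through 4 states with every (state, symbol) defined. Accept strings end in {0,3}, Reject strings end in {1,2}; accept={0,3}.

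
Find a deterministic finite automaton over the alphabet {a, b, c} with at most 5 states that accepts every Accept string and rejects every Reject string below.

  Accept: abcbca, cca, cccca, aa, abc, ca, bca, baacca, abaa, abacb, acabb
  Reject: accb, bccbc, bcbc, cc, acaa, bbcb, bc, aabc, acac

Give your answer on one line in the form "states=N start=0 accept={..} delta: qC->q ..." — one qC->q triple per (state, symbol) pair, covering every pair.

State merging on the prefix tree: take the shortest (then alphabetical) example prefix whose next move is undefined and point that move at state 0, else 1, else 2, ...; a target is out if some Accept/Reject pair would then sit in one state with the same input left (inseparable). If every existing state is out, open a new one.
a: 0a undefined. 0a->0: no, abc/bc meet in 0 with "bc" left. Open state 1: 0a->1.
b: 0b undefined. 0b->0: ok.
c: 0c undefined. 0c->0: ok.
aa: 1a undefined. 1a->0: no, aa/bccbc meet in 0. 1a->1: no, abc/aabc meet in 1 with "bc" left. Open state 2: 1a->2.
ab: 1b undefined. 1b->0: no, abc/bccbc meet in 0. 1b->1: ok.
ac: 1c undefined. 1c->0: no, aa/acaa meet in 2. 1c->1: no, cca/accb meet in 1. 1c->2: no, abacb/accb meet in 2 with "cb" left. Open state 3: 1c->3.
aab: 2b undefined. 2b->0: ok.
aca: 3a undefined. 3a->0: no, cca/acaa meet in 1. 3a->1: no, aa/acaa meet in 2. 3a->2: no, abaa/acaa meet in 2 with "a" left. 3a->3: no, abc/acaa meet in 3. Open state 4: 3a->4.
acc: 3c undefined. 3c->0: ok.
abaa: 2a undefined. 2a->0: no, abaa/accb meet in 0. 2a->1: ok.
abac: 2c undefined. 2c->0: no, abacb/accb meet in 0. 2c->1: ok.
abcb: 3b undefined. 3b->0: ok.
acaa: 4a undefined. 4a->0: ok.
acab: 4b undefined. 4b->0: no, acabb/accb meet in 0. 4b->1: ok.
acac: 4c undefined. 4c->0: ok.
All examples now run through 5 states with every (state, symbol) defined. Accept strings end in {1,2,3,4}, Reject strings end in {0}; accept={1,2,3,4}.

states=5 start=0 accept={1,2,3,4} delta: 0a->1 0b->0 0c->0 1a->2 1b->1 1c->3 2a->1 2b->0 2c->1 3a->4 3b->0 3c->0 4a->0 4b->1 4c->0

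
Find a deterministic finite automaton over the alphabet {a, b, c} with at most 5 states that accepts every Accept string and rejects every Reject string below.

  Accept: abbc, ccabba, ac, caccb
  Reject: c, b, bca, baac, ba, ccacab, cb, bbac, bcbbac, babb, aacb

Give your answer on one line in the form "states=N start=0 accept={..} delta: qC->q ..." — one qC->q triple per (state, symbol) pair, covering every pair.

states=5 start=0 accept={3,4} delta: 0a->1 0b->1 0c->0 1a->2 1b->2 1c->3 2a->0 2b->4 2c->0 3a->0 3b->0 3c->2 4a->3 4b->0 4c->3

Grow the machine one transition at a time. Run the examples from 0; the earliest place one falls off (shortest prefix, ties alphabetical) gets sent to the lowest-numbered state that keeps every Accept/Reject pair distinguishable — a pair clashes when both reach the same state with identical unread suffix — and to a fresh state only if none does.
a: 0a undefined. 0a->0: no, ac/c meet in 0 with "c" left. Open state 1: 0a->1.
b: 0b undefined. 0b->0: no, ac/bbac meet in 1 with "c" left. 0b->1: ok.
c: 0c undefined. 0c->0: ok.
aa: 1a undefined. 1a->0: no, ac/baac meet in 1 with "c" left. 1a->1: no, ac/baac meet in 1 with "c" left. Open state 2: 1a->2.
ab: 1b undefined. 1b->0: no, abbc/bbac meet in 1 with "c" left. 1b->1: no, ccabba/ba meet in 2. 1b->2: ok.
ac: 1c undefined. 1c->0: no, ac/c meet in 0. 1c->1: no, ac/b meet in 1. 1c->2: no, ac/ba meet in 2. Open state 3: 1c->3.
aac: 2c undefined. 2c->0: ok.
abb: 2b undefined. 2b->0: no, abbc/c meet in 0. 2b->1: no, ccabba/ba meet in 2. 2b->2: no, abbc/c meet in 0. 2b->3: no, ccabba/bca meet in 3 with "a" left. Open state 4: 2b->4.
baa: 2a undefined. 2a->0: ok.
bca: 3a undefined. 3a->0: ok.
bcb: 3b undefined. 3b->0: ok.
abbc: 4c undefined. 4c->0: no, abbc/c meet in 0. 4c->1: no, abbc/b meet in 1. 4c->2: no, abbc/ba meet in 2. 4c->3: ok.
babb: 4b undefined. 4b->0: ok.
cacc: 3c undefined. 3c->0: no, caccb/b meet in 1. 3c->1: no, caccb/ba meet in 2. 3c->2: ok.
ccabba: 4a undefined. 4a->0: no, ccabba/c meet in 0. 4a->1: no, ccabba/b meet in 1. 4a->2: no, ccabba/ba meet in 2. 4a->3: ok.
All examples now run through 5 states with every (state, symbol) defined. Accept strings end in {3,4}, Reject strings end in {0,1,2}; accept={3,4}.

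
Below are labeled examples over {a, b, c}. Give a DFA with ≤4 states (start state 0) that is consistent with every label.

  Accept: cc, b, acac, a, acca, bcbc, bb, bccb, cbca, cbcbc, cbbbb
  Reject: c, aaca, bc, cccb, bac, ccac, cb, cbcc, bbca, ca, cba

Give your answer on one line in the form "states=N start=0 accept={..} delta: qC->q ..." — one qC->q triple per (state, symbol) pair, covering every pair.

Grow the machine one transition at a time. Run the examples from 0; the earliest place one falls off (shortest prefix, ties alphabetical) gets sent to the lowest-numbered state that keeps every Accept/Reject pair distinguishable — a pair clashes when both reach the same state with identical unread suffix — and to a fresh state only if none does.
a: 0a undefined. 0a->0: ok.
b: 0b undefined. 0b->0: ok.
c: 0c undefined. 0c->0: no, cc/c meet in 0. Open state 1: 0c->1.
ca: 1a undefined. 1a->0: no, b/aaca meet in 0. 1a->1: ok.
cb: 1b undefined. 1b->0: no, cc/cbcc meet in 1 with "c" left. 1b->1: no, cbbbb/c meet in 1. Open state 2: 1b->2.
cc: 1c undefined. 1c->0: ok.
cba: 2a undefined. 2a->0: no, cc/cba meet in 0. 2a->1: ok.
cbb: 2b undefined. 2b->0: ok.
cbc: 2c undefined. 2c->0: no, cbcbc/c meet in 1. 2c->1: no, cc/cbcc meet in 0. 2c->2: no, bcbc/cccb meet in 2. Open state 3: 2c->3.
cbca: 3a undefined. 3a->0: ok.
cbcb: 3b undefined. 3b->0: no, cbcbc/c meet in 1. 3b->1: ok.
cbcc: 3c undefined. 3c->0: no, cc/cbcc meet in 0. 3c->1: ok.
All examples now run through 4 states with every (state, symbol) defined. Accept strings end in {0,3}, Reject strings end in {1,2}; accept={0,3}.

states=4 start=0 accept={0,3} delta: 0a->0 0b->0 0c->1 1a->1 1b->2 1c->0 2a->1 2b->0 2c->3 3a->0 3b->1 3c->1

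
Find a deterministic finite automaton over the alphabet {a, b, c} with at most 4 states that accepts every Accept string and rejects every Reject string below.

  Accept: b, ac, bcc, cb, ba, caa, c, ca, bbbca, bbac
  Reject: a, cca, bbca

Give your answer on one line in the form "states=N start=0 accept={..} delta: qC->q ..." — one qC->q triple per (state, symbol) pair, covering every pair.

State merging on the prefix tree: take the shortest (then alphabetical) example prefix whose next move is undefined and point that move at state 0, else 1, else 2, ...; a target is out if some Accept/Reject pair would then sit in one state with the same input left (inseparable). If every existing state is out, open a new one.
a: 0a undefined. 0a->0: ok.
b: 0b undefined. 0b->0: no, b/a meet in 0. Open state 1: 0b->1.
c: 0c undefined. 0c->0: no, ac/a meet in 0. 0c->1: ok.
ba: 1a undefined. 1a->0: no, ba/a meet in 0. 1a->1: ok.
bb: 1b undefined. 1b->0: no, b/bbca meet in 1. 1b->1: no, bbbca/cca meet in 1 with "ca" left. Open state 2: 1b->2.
bc: 1c undefined. 1c->0: ok.
bba: 2a undefined. 2a->0: ok.
bbb: 2b undefined. 2b->0: ok.
bbc: 2c undefined. 2c->0: ok.
All examples now run through 3 states with every (state, symbol) defined. Accept strings end in {1,2}, Reject strings end in {0}; accept={1,2}.

states=3 start=0 accept={1,2} delta: 0a->0 0b->1 0c->1 1a->1 1b->2 1c->0 2a->0 2b->0 2c->0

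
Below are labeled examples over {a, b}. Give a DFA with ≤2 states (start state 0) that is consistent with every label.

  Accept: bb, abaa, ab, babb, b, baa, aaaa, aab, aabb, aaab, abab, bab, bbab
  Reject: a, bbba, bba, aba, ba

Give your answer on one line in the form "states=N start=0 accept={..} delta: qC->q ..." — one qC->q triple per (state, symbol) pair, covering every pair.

State merging on the prefix tree: take the shortest (then alphabetical) example prefix whose next move is undefined and point that move at state 0, else 1, else 2, ...; a target is out if some Accept/Reject pair would then sit in one state with the same input left (inseparable). If every existing state is out, open a new one.
a: 0a undefined. 0a->0: no, aaaa/a meet in 0. Open state 1: 0a->1.
b: 0b undefined. 0b->0: ok.
aa: 1a undefined. 1a->0: ok.
ab: 1b undefined. 1b->0: ok.
All examples now run through 2 states with every (state, symbol) defined. Accept strings end in {0}, Reject strings end in {1}; accept={0}.

states=2 start=0 accept={0} delta: 0a->1 0b->0 1a->0 1b->0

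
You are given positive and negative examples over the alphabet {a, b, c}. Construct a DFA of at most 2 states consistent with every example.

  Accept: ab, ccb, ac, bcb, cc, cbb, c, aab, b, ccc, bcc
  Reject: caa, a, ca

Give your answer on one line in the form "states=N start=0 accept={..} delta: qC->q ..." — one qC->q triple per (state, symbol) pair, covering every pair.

Grow the machine one transition at a time. Run the examples from 0; the earliest place one falls off (shortest prefix, ties alphabetical) gets sent to the lowest-numbered state that keeps every Accept/Reject pair distinguishable — a pair clashes when both reach the same state with identical unread suffix — and to a fresh state only if none does.
a: 0a undefined. 0a->0: ok.
b: 0b undefined. 0b->0: no, ab/a meet in 0. Open state 1: 0b->1.
c: 0c undefined. 0c->0: no, ac/caa meet in 0. 0c->1: ok.
bc: 1c undefined. 1c->0: no, cc/a meet in 0. 1c->1: ok.
ca: 1a undefined. 1a->0: ok.
cb: 1b undefined. 1b->0: no, ccb/caa meet in 0. 1b->1: ok.
All examples now run through 2 states with every (state, symbol) defined. Accept strings end in {1}, Reject strings end in {0}; accept={1}.

states=2 start=0 accept={1} delta: 0a->0 0b->1 0c->1 1a->0 1b->1 1c->1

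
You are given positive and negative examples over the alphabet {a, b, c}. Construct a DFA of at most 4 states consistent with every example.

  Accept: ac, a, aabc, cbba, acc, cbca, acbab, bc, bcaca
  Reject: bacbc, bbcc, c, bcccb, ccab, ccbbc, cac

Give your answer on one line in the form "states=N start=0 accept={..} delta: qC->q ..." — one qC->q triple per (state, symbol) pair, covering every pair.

states=4 start=0 accept={0,1} delta: 0a->1 0b->1 0c->2 1a->0 1b->2 1c->1 2a->0 2b->0 2c->3 3a->1 3b->1 3c->2

State merging on the prefix tree: take the shortest (then alphabetical) example prefix whose next move is undefined and point that move at state 0, else 1, else 2, ...; a target is out if some Accept/Reject pair would then sit in one state with the same input left (inseparable). If every existing state is out, open a new one.
a: 0a undefined. 0a->0: no, ac/c meet in 0 with "c" left. Open state 1: 0a->1.
b: 0b undefined. 0b->0: no, bc/c meet in 0 with "c" left. 0b->1: ok.
c: 0c undefined. 0c->0: no, ac/cac meet in 1 with "c" left. 0c->1: no, a/c meet in 1. Open state 2: 0c->2.
aa: 1a undefined. 1a->0: ok.
ac: 1c undefined. 1c->0: no, acc/c meet in 2. 1c->1: ok.
bb: 1b undefined. 1b->0: no, acbab/bcccb meet in 0. 1b->1: no, ac/bbcc meet in 1. 1b->2: ok.
ca: 2a undefined. 2a->0: ok.
cb: 2b undefined. 2b->0: ok.
cc: 2c undefined. 2c->0: no, cbba/ccbbc meet in 0. 2c->1: no, ac/bbcc meet in 1. 2c->2: no, ac/ccab meet in 1. Open state 3: 2c->3.
cca: 3a undefined. 3a->0: no, ac/ccab meet in 1. 3a->1: ok.
ccb: 3b undefined. 3b->0: no, ac/ccbbc meet in 1. 3b->1: ok.
bbcc: 3c undefined. 3c->0: no, cbba/bbcc meet in 0. 3c->1: no, ac/bbcc meet in 1. 3c->2: ok.
All examples now run through 4 states with every (state, symbol) defined. Accept strings end in {0,1}, Reject strings end in {2,3}; accept={0,1}.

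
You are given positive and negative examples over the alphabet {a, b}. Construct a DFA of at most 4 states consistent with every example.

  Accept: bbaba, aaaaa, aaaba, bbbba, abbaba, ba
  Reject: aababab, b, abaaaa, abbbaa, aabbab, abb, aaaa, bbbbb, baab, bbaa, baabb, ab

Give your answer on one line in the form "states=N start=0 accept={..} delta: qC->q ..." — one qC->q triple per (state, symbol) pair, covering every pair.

states=2 start=0 accept={1} delta: 0a->1 0b->0 1a->0 1b->0

Fold the examples into a partial DFA from state 0: repeatedly fix the first undefined (state, symbol) met by the shortest-then-alphabetical prefix, trying targets in increasing order and rejecting any under which an Accept and a Reject string meet in one state with the same remainder; add a state when all current targets are rejected. Accepting states are where Accept strings end.
a: 0a undefined. 0a->0: no, aaaaa/aaaa meet in 0. Open state 1: 0a->1.
b: 0b undefined. 0b->0: ok.
aa: 1a undefined. 1a->0: ok.
ab: 1b undefined. 1b->0: ok.
All examples now run through 2 states with every (state, symbol) defined. Accept strings end in {1}, Reject strings end in {0}; accept={1}.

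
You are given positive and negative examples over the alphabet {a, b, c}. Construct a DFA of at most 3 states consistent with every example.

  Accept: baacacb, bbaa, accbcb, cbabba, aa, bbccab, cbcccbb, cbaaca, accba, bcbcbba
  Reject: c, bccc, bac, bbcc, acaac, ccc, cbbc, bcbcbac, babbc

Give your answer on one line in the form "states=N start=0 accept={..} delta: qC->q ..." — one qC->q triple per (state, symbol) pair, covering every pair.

Fold the examples into a partial DFA from state 0: repeatedly fix the first undefined (state, symbol) met by the shortest-then-alphabetical prefix, trying targets in increasing order and rejecting any under which an Accept and a Reject string meet in one state with the same remainder; add a state when all current targets are rejected. Accepting states are where Accept strings end.
a: 0a undefined. 0a->0: ok.
b: 0b undefined. 0b->0: ok.
c: 0c undefined. 0c->0: no, baacacb/c meet in 0. Open state 1: 0c->1.
cb: 1b undefined. 1b->0: ok.
cc: 1c undefined. 1c->0: no, bbaa/bbcc meet in 0. 1c->1: ok.
aca: 1a undefined. 1a->0: ok.
All examples now run through 2 states with every (state, symbol) defined. Accept strings end in {0}, Reject strings end in {1}; accept={0}.

states=2 start=0 accept={0} delta: 0a->0 0b->0 0c->1 1a->0 1b->0 1c->1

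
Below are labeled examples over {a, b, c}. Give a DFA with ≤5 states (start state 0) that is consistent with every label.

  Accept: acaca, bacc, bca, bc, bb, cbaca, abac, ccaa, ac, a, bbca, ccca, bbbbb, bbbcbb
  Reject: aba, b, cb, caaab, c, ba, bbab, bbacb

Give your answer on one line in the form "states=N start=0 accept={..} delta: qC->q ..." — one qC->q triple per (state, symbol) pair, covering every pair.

Grow the machine one transition at a time. Run the examples from 0; the earliest place one falls off (shortest prefix, ties alphabetical) gets sent to the lowest-numbered state that keeps every Accept/Reject pair distinguishable — a pair clashes when both reach the same state with identical unread suffix — and to a fresh state only if none does.
a: 0a undefined. 0a->0: no, ac/c meet in 0 with "c" left. Open state 1: 0a->1.
b: 0b undefined. 0b->0: no, bc/c meet in 0 with "c" left. 0b->1: no, a/b meet in 1. Open state 2: 0b->2.
c: 0c undefined. 0c->0: ok.
ab: 1b undefined. 1b->0: no, a/aba meet in 1. 1b->1: no, ccaa/aba meet in 1 with "a" left. 1b->2: ok.
ac: 1c undefined. 1c->0: no, ac/c meet in 0. 1c->1: ok.
ba: 2a undefined. 2a->0: no, bacc/aba meet in 0. 2a->1: no, bacc/aba meet in 1. 2a->2: ok.
bb: 2b undefined. 2b->0: no, bb/c meet in 0. 2b->1: no, bbbbb/aba meet in 2. 2b->2: no, bb/aba meet in 2. Open state 3: 2b->3.
bc: 2c undefined. 2c->0: no, bacc/c meet in 0. 2c->1: ok.
aca: 1a undefined. 1a->0: no, bca/c meet in 0. 1a->1: ok.
bba: 3a undefined. 3a->0: ok.
bbb: 3b undefined. 3b->0: ok.
bbc: 3c undefined. 3c->0: ok.
All examples now run through 4 states with every (state, symbol) defined. Accept strings end in {1,3}, Reject strings end in {0,2}; accept={1,3}.

states=4 start=0 accept={1,3} delta: 0a->1 0b->2 0c->0 1a->1 1b->2 1c->1 2a->2 2b->3 2c->1 3a->0 3b->0 3c->0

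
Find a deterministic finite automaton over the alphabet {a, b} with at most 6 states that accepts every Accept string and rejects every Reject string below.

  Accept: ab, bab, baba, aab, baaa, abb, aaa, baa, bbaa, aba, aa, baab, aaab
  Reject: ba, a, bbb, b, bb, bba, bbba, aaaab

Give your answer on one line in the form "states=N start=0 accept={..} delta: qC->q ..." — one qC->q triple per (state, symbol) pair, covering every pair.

Grow the machine one transition at a time. Run the examples from 0; the earliest place one falls off (shortest prefix, ties alphabetical) gets sent to the lowest-numbered state that keeps every Accept/Reject pair distinguishable — a pair clashes when both reach the same state with identical unread suffix — and to a fresh state only if none does.
a: 0a undefined. 0a->0: no, ab/b meet in 0 with "b" left. Open state 1: 0a->1.
b: 0b undefined. 0b->0: ok.
aa: 1a undefined. 1a->0: no, aab/bbb meet in 0. 1a->1: no, ab/aaaab meet in 1 with "b" left. Open state 2: 1a->2.
ab: 1b undefined. 1b->0: no, ab/bbb meet in 0. 1b->1: no, ab/ba meet in 1. 1b->2: ok.
aaa: 2a undefined. 2a->0: no, ab/aaaab meet in 2. 2a->1: no, baba/ba meet in 1. 2a->2: no, aab/aaaab meet in 2 with "b" left. Open state 3: 2a->3.
aab: 2b undefined. 2b->0: no, aab/bbb meet in 0. 2b->1: no, aab/ba meet in 1. 2b->2: ok.
aaaa: 3a undefined. 3a->0: ok.
aaab: 3b undefined. 3b->0: no, aaab/bbb meet in 0. 3b->1: no, aaab/ba meet in 1. 3b->2: ok.
All examples now run through 4 states with every (state, symbol) defined. Accept strings end in {2,3}, Reject strings end in {0,1}; accept={2,3}.

states=4 start=0 accept={2,3} delta: 0a->1 0b->0 1a->2 1b->2 2a->3 2b->2 3a->0 3b->2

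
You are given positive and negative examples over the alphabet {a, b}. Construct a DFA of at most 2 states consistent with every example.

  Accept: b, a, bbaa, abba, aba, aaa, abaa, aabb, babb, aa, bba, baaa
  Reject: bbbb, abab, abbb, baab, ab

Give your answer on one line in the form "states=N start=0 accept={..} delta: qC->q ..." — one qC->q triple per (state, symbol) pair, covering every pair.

states=2 start=0 accept={1} delta: 0a->1 0b->1 1a->1 1b->0

State merging on the prefix tree: take the shortest (then alphabetical) example prefix whose next move is undefined and point that move at state 0, else 1, else 2, ...; a target is out if some Accept/Reject pair would then sit in one state with the same input left (inseparable). If every existing state is out, open a new one.
a: 0a undefined. 0a->0: no, b/ab meet in 0 with "b" left. Open state 1: 0a->1.
b: 0b undefined. 0b->0: no, b/bbbb meet in 0. 0b->1: ok.
aa: 1a undefined. 1a->0: no, aabb/baab meet in 1 with "b" left. 1a->1: ok.
ab: 1b undefined. 1b->0: ok.
All examples now run through 2 states with every (state, symbol) defined. Accept strings end in {1}, Reject strings end in {0}; accept={1}.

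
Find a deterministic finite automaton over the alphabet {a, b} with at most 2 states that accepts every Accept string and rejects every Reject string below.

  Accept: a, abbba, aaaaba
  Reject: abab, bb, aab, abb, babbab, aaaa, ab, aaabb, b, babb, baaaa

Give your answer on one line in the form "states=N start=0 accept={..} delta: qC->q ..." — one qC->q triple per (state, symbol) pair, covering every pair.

states=2 start=0 accept={1} delta: 0a->1 0b->0 1a->0 1b->0

Fold the examples into a partial DFA from state 0: repeatedly fix the first undefined (state, symbol) met by the shortest-then-alphabetical prefix, trying targets in increasing order and rejecting any under which an Accept and a Reject string meet in one state with the same remainder; add a state when all current targets are rejected. Accepting states are where Accept strings end.
a: 0a undefined. 0a->0: no, a/aaaa meet in 0. Open state 1: 0a->1.
b: 0b undefined. 0b->0: ok.
aa: 1a undefined. 1a->0: ok.
ab: 1b undefined. 1b->0: ok.
All examples now run through 2 states with every (state, symbol) defined. Accept strings end in {1}, Reject strings end in {0}; accept={1}.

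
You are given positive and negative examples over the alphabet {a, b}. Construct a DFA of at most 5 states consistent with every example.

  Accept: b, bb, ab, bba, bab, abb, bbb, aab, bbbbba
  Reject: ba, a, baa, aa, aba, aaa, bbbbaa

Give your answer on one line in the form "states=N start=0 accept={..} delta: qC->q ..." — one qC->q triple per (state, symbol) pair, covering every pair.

states=3 start=0 accept={1,2} delta: 0a->0 0b->1 1a->0 1b->2 2a->1 2b->2

State merging on the prefix tree: take the shortest (then alphabetical) example prefix whose next move is undefined and point that move at state 0, else 1, else 2, ...; a target is out if some Accept/Reject pair would then sit in one state with the same input left (inseparable). If every existing state is out, open a new one.
a: 0a undefined. 0a->0: ok.
b: 0b undefined. 0b->0: no, b/ba meet in 0. Open state 1: 0b->1.
ba: 1a undefined. 1a->0: ok.
bb: 1b undefined. 1b->0: no, bb/ba meet in 0. 1b->1: no, bba/ba meet in 0. Open state 2: 1b->2.
bba: 2a undefined. 2a->0: no, bba/ba meet in 0. 2a->1: ok.
bbb: 2b undefined. 2b->0: no, bbb/ba meet in 0. 2b->1: no, bbbbba/ba meet in 0. 2b->2: ok.
All examples now run through 3 states with every (state, symbol) defined. Accept strings end in {1,2}, Reject strings end in {0}; accept={1,2}.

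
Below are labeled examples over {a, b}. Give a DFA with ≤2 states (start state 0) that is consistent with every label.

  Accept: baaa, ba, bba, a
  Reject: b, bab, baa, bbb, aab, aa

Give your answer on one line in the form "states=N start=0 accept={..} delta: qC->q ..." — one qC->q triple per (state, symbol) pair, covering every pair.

State merging on the prefix tree: take the shortest (then alphabetical) example prefix whose next move is undefined and point that move at state 0, else 1, else 2, ...; a target is out if some Accept/Reject pair would then sit in one state with the same input left (inseparable). If every existing state is out, open a new one.
a: 0a undefined. 0a->0: no, a/aa meet in 0. Open state 1: 0a->1.
b: 0b undefined. 0b->0: ok.
aa: 1a undefined. 1a->0: ok.
bab: 1b undefined. 1b->0: ok.
All examples now run through 2 states with every (state, symbol) defined. Accept strings end in {1}, Reject strings end in {0}; accept={1}.

states=2 start=0 accept={1} delta: 0a->1 0b->0 1a->0 1b->0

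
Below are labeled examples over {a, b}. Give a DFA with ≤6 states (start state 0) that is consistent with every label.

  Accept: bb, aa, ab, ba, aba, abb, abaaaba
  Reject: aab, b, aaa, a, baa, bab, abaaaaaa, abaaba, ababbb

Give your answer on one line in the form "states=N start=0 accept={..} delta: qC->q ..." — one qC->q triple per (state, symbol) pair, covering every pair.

Grow the machine one transition at a time. Run the examples from 0; the earliest place one falls off (shortest prefix, ties alphabetical) gets sent to the lowest-numbered state that keeps every Accept/Reject pair distinguishable — a pair clashes when both reach the same state with identical unread suffix — and to a fresh state only if none does.
a: 0a undefined. 0a->0: no, aa/aaa meet in 0. Open state 1: 0a->1.
b: 0b undefined. 0b->0: no, bb/b meet in 0. 0b->1: ok.
aa: 1a undefined. 1a->0: ok.
ab: 1b undefined. 1b->0: no, bb/abaaaaaa meet in 0. 1b->1: no, bb/aab meet in 1. Open state 2: 1b->2.
aba: 2a undefined. 2a->0: no, aa/abaaba meet in 0. 2a->1: no, aa/abaaaaaa meet in 0. 2a->2: no, bb/abaaaaaa meet in 2. Open state 3: 2a->3.
abb: 2b undefined. 2b->0: ok.
abaa: 3a undefined. 3a->0: no, aa/abaaaaaa meet in 0. 3a->1: no, aba/abaaba meet in 3. 3a->2: no, bb/abaaaaaa meet in 2. 3a->3: no, aba/abaaaaaa meet in 3. Open state 4: 3a->4.
abab: 3b undefined. 3b->0: no, bb/ababbb meet in 2. 3b->1: no, aa/ababbb meet in 0. 3b->2: ok.
abaaa: 4a undefined. 4a->0: ok.
abaab: 4b undefined. 4b->0: ok.
All examples now run through 5 states with every (state, symbol) defined. Accept strings end in {0,2,3}, Reject strings end in {1}; accept={0,2,3}.

states=5 start=0 accept={0,2,3} delta: 0a->1 0b->1 1a->0 1b->2 2a->3 2b->0 3a->4 3b->2 4a->0 4b->0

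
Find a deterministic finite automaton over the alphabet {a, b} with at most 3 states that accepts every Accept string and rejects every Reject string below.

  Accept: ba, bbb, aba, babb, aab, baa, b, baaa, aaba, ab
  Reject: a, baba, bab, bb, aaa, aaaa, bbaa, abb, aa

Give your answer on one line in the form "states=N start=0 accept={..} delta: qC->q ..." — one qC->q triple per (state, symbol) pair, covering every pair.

states=2 start=0 accept={1} delta: 0a->0 0b->1 1a->1 1b->0

Fold the examples into a partial DFA from state 0: repeatedly fix the first undefined (state, symbol) met by the shortest-then-alphabetical prefix, trying targets in increasing order and rejecting any under which an Accept and a Reject string meet in one state with the same remainder; add a state when all current targets are rejected. Accepting states are where Accept strings end.
a: 0a undefined. 0a->0: ok.
b: 0b undefined. 0b->0: no, ba/a meet in 0. Open state 1: 0b->1.
ba: 1a undefined. 1a->0: no, ba/a meet in 0. 1a->1: ok.
bb: 1b undefined. 1b->0: ok.
All examples now run through 2 states with every (state, symbol) defined. Accept strings end in {1}, Reject strings end in {0}; accept={1}.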